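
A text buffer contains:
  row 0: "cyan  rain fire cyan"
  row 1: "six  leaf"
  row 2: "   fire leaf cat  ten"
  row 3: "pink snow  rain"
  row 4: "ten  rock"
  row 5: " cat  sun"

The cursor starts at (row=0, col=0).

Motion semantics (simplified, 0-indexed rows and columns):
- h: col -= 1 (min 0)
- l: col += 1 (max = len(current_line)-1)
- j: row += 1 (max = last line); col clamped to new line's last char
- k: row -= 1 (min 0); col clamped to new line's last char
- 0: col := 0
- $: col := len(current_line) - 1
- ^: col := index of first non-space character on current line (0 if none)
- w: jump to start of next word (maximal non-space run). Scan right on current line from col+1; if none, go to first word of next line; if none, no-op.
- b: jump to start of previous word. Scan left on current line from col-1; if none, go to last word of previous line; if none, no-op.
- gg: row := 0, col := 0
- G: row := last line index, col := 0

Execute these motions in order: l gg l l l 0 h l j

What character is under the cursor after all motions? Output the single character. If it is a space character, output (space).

After 1 (l): row=0 col=1 char='y'
After 2 (gg): row=0 col=0 char='c'
After 3 (l): row=0 col=1 char='y'
After 4 (l): row=0 col=2 char='a'
After 5 (l): row=0 col=3 char='n'
After 6 (0): row=0 col=0 char='c'
After 7 (h): row=0 col=0 char='c'
After 8 (l): row=0 col=1 char='y'
After 9 (j): row=1 col=1 char='i'

Answer: i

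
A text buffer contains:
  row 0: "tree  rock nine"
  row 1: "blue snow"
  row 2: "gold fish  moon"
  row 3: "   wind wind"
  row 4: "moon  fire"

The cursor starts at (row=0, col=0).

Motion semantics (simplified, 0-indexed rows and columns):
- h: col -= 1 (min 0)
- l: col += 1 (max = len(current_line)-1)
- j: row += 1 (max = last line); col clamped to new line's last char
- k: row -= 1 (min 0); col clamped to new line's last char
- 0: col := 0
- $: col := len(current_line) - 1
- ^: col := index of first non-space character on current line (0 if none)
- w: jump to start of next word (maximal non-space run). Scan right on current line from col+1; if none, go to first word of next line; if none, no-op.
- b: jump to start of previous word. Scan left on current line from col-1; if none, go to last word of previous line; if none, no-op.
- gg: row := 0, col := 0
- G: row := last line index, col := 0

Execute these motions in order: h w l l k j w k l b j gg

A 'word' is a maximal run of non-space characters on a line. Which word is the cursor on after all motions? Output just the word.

Answer: tree

Derivation:
After 1 (h): row=0 col=0 char='t'
After 2 (w): row=0 col=6 char='r'
After 3 (l): row=0 col=7 char='o'
After 4 (l): row=0 col=8 char='c'
After 5 (k): row=0 col=8 char='c'
After 6 (j): row=1 col=8 char='w'
After 7 (w): row=2 col=0 char='g'
After 8 (k): row=1 col=0 char='b'
After 9 (l): row=1 col=1 char='l'
After 10 (b): row=1 col=0 char='b'
After 11 (j): row=2 col=0 char='g'
After 12 (gg): row=0 col=0 char='t'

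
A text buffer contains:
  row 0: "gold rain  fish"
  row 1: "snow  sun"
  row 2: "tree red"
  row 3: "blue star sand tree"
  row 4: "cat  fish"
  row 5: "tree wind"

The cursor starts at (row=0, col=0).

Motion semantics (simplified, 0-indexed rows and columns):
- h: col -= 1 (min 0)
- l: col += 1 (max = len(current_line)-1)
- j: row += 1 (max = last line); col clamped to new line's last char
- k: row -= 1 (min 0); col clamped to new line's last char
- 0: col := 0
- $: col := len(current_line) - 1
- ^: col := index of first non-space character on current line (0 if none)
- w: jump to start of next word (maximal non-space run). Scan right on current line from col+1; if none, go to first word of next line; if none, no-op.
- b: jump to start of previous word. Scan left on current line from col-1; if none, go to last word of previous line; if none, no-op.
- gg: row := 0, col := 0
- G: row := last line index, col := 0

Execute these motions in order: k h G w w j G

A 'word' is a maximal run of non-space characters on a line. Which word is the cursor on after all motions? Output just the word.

Answer: tree

Derivation:
After 1 (k): row=0 col=0 char='g'
After 2 (h): row=0 col=0 char='g'
After 3 (G): row=5 col=0 char='t'
After 4 (w): row=5 col=5 char='w'
After 5 (w): row=5 col=5 char='w'
After 6 (j): row=5 col=5 char='w'
After 7 (G): row=5 col=0 char='t'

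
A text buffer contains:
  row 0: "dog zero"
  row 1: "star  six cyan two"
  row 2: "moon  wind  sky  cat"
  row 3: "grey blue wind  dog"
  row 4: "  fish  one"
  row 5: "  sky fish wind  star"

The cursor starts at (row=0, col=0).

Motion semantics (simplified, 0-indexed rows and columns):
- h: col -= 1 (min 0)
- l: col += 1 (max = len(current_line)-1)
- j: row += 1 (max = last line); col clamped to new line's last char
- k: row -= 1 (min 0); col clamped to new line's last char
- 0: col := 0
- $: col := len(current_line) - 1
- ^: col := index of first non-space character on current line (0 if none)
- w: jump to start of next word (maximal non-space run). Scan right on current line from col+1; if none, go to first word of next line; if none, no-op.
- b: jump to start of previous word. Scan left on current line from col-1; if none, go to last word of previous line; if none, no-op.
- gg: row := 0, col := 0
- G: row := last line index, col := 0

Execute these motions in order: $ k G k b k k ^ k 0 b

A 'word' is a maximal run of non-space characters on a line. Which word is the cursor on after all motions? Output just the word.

After 1 ($): row=0 col=7 char='o'
After 2 (k): row=0 col=7 char='o'
After 3 (G): row=5 col=0 char='_'
After 4 (k): row=4 col=0 char='_'
After 5 (b): row=3 col=16 char='d'
After 6 (k): row=2 col=16 char='_'
After 7 (k): row=1 col=16 char='w'
After 8 (^): row=1 col=0 char='s'
After 9 (k): row=0 col=0 char='d'
After 10 (0): row=0 col=0 char='d'
After 11 (b): row=0 col=0 char='d'

Answer: dog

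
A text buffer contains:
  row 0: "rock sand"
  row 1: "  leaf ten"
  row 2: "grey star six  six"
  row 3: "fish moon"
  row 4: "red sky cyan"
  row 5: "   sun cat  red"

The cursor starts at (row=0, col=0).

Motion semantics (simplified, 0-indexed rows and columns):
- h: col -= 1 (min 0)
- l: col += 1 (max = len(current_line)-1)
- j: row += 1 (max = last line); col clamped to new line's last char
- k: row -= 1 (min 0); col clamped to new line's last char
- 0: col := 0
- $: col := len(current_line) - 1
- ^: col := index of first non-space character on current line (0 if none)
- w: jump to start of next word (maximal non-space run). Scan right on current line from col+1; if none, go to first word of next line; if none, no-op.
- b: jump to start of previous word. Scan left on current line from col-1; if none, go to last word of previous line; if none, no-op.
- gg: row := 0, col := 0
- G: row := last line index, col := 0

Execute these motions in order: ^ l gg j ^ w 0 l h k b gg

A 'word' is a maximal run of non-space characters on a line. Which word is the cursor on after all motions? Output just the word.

Answer: rock

Derivation:
After 1 (^): row=0 col=0 char='r'
After 2 (l): row=0 col=1 char='o'
After 3 (gg): row=0 col=0 char='r'
After 4 (j): row=1 col=0 char='_'
After 5 (^): row=1 col=2 char='l'
After 6 (w): row=1 col=7 char='t'
After 7 (0): row=1 col=0 char='_'
After 8 (l): row=1 col=1 char='_'
After 9 (h): row=1 col=0 char='_'
After 10 (k): row=0 col=0 char='r'
After 11 (b): row=0 col=0 char='r'
After 12 (gg): row=0 col=0 char='r'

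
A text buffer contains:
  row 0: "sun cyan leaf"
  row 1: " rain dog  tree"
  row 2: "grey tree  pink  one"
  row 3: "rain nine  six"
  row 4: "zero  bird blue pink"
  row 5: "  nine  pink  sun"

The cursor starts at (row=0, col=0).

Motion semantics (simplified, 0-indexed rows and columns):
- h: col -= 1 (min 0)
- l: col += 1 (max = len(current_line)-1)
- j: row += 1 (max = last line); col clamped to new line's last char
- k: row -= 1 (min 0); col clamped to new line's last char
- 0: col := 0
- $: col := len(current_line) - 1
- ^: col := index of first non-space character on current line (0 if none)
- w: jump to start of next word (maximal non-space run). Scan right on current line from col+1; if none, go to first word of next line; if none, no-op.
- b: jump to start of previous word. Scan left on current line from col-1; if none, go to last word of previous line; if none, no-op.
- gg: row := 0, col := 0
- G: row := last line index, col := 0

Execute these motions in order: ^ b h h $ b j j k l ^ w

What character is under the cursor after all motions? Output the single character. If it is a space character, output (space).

After 1 (^): row=0 col=0 char='s'
After 2 (b): row=0 col=0 char='s'
After 3 (h): row=0 col=0 char='s'
After 4 (h): row=0 col=0 char='s'
After 5 ($): row=0 col=12 char='f'
After 6 (b): row=0 col=9 char='l'
After 7 (j): row=1 col=9 char='_'
After 8 (j): row=2 col=9 char='_'
After 9 (k): row=1 col=9 char='_'
After 10 (l): row=1 col=10 char='_'
After 11 (^): row=1 col=1 char='r'
After 12 (w): row=1 col=6 char='d'

Answer: d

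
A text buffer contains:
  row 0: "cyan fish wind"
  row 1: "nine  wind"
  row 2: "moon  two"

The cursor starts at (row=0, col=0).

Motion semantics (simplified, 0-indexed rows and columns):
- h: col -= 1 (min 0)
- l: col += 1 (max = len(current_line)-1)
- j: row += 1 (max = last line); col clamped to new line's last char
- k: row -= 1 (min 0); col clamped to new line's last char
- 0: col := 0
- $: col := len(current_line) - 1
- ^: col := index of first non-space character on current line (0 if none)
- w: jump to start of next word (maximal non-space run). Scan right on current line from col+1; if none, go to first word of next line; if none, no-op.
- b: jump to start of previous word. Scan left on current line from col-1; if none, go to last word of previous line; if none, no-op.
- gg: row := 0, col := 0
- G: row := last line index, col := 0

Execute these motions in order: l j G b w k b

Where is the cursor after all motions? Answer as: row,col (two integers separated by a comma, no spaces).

After 1 (l): row=0 col=1 char='y'
After 2 (j): row=1 col=1 char='i'
After 3 (G): row=2 col=0 char='m'
After 4 (b): row=1 col=6 char='w'
After 5 (w): row=2 col=0 char='m'
After 6 (k): row=1 col=0 char='n'
After 7 (b): row=0 col=10 char='w'

Answer: 0,10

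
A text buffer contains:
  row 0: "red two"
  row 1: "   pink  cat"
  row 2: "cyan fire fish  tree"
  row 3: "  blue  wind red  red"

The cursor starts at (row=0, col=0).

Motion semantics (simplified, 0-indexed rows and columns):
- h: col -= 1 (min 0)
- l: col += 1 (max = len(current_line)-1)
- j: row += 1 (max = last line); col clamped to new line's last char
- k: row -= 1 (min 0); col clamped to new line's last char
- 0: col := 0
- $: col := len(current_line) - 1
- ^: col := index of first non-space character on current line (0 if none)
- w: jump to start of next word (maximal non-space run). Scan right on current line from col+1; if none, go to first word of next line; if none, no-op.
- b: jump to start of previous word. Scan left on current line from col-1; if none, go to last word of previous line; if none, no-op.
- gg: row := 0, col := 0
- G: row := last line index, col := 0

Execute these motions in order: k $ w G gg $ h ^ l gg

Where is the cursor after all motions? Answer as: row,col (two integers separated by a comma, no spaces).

Answer: 0,0

Derivation:
After 1 (k): row=0 col=0 char='r'
After 2 ($): row=0 col=6 char='o'
After 3 (w): row=1 col=3 char='p'
After 4 (G): row=3 col=0 char='_'
After 5 (gg): row=0 col=0 char='r'
After 6 ($): row=0 col=6 char='o'
After 7 (h): row=0 col=5 char='w'
After 8 (^): row=0 col=0 char='r'
After 9 (l): row=0 col=1 char='e'
After 10 (gg): row=0 col=0 char='r'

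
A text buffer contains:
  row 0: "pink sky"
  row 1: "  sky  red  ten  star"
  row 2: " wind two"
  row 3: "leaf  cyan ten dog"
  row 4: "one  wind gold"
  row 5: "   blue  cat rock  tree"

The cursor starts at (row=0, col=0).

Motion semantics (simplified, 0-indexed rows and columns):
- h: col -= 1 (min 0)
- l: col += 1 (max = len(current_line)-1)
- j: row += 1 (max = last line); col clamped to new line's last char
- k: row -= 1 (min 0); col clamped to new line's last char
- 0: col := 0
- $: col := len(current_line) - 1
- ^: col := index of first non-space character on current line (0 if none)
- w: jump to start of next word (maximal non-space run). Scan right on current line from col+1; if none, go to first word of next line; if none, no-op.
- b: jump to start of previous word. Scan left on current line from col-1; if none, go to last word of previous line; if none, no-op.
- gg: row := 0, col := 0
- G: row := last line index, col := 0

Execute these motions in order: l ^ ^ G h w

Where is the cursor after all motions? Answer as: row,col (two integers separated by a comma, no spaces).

Answer: 5,3

Derivation:
After 1 (l): row=0 col=1 char='i'
After 2 (^): row=0 col=0 char='p'
After 3 (^): row=0 col=0 char='p'
After 4 (G): row=5 col=0 char='_'
After 5 (h): row=5 col=0 char='_'
After 6 (w): row=5 col=3 char='b'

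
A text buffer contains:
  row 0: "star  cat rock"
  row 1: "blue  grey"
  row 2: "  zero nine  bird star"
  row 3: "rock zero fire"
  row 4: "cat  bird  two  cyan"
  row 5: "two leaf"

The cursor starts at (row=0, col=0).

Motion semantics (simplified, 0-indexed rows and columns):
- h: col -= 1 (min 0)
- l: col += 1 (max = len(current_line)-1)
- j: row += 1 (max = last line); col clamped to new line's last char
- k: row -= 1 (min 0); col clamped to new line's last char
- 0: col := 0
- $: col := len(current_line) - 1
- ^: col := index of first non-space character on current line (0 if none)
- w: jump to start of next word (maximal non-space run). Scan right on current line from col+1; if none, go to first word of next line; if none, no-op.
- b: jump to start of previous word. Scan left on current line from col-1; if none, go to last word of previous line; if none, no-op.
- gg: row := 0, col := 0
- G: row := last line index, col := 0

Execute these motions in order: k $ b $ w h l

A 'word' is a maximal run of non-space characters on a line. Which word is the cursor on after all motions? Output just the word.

After 1 (k): row=0 col=0 char='s'
After 2 ($): row=0 col=13 char='k'
After 3 (b): row=0 col=10 char='r'
After 4 ($): row=0 col=13 char='k'
After 5 (w): row=1 col=0 char='b'
After 6 (h): row=1 col=0 char='b'
After 7 (l): row=1 col=1 char='l'

Answer: blue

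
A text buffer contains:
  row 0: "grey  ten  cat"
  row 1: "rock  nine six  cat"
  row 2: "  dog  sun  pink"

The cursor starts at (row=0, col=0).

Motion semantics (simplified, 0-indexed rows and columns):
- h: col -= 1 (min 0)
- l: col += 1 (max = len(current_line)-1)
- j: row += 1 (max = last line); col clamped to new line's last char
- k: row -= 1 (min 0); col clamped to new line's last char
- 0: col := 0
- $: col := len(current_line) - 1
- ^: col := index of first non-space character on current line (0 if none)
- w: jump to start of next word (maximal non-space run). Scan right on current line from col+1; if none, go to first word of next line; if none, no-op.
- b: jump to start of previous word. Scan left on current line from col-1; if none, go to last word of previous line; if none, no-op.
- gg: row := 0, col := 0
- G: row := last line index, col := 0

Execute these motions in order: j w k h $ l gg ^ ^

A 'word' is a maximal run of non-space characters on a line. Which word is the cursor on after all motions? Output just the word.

Answer: grey

Derivation:
After 1 (j): row=1 col=0 char='r'
After 2 (w): row=1 col=6 char='n'
After 3 (k): row=0 col=6 char='t'
After 4 (h): row=0 col=5 char='_'
After 5 ($): row=0 col=13 char='t'
After 6 (l): row=0 col=13 char='t'
After 7 (gg): row=0 col=0 char='g'
After 8 (^): row=0 col=0 char='g'
After 9 (^): row=0 col=0 char='g'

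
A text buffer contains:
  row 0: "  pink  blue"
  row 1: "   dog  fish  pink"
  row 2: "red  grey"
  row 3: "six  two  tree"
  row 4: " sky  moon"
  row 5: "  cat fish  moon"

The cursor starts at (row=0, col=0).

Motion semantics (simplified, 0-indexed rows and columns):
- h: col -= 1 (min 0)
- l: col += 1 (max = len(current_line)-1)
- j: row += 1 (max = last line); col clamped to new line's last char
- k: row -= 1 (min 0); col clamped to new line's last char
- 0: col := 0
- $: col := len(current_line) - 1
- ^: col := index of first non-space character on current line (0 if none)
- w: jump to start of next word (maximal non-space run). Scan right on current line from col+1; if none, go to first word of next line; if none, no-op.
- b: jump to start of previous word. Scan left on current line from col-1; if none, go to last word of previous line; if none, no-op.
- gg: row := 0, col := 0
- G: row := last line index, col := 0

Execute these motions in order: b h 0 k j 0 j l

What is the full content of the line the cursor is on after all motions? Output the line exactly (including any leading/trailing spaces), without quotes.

Answer: red  grey

Derivation:
After 1 (b): row=0 col=0 char='_'
After 2 (h): row=0 col=0 char='_'
After 3 (0): row=0 col=0 char='_'
After 4 (k): row=0 col=0 char='_'
After 5 (j): row=1 col=0 char='_'
After 6 (0): row=1 col=0 char='_'
After 7 (j): row=2 col=0 char='r'
After 8 (l): row=2 col=1 char='e'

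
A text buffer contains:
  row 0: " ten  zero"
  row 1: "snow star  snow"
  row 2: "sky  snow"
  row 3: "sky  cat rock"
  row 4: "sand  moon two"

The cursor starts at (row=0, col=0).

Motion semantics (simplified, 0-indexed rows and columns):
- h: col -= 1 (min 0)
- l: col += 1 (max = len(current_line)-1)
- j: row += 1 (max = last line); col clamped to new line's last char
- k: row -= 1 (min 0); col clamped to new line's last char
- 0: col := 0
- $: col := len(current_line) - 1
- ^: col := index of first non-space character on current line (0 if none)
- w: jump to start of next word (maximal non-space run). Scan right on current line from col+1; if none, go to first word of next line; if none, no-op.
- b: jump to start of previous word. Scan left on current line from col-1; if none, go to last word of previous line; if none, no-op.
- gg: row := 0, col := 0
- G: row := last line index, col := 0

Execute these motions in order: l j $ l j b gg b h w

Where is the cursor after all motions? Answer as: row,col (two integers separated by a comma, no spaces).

After 1 (l): row=0 col=1 char='t'
After 2 (j): row=1 col=1 char='n'
After 3 ($): row=1 col=14 char='w'
After 4 (l): row=1 col=14 char='w'
After 5 (j): row=2 col=8 char='w'
After 6 (b): row=2 col=5 char='s'
After 7 (gg): row=0 col=0 char='_'
After 8 (b): row=0 col=0 char='_'
After 9 (h): row=0 col=0 char='_'
After 10 (w): row=0 col=1 char='t'

Answer: 0,1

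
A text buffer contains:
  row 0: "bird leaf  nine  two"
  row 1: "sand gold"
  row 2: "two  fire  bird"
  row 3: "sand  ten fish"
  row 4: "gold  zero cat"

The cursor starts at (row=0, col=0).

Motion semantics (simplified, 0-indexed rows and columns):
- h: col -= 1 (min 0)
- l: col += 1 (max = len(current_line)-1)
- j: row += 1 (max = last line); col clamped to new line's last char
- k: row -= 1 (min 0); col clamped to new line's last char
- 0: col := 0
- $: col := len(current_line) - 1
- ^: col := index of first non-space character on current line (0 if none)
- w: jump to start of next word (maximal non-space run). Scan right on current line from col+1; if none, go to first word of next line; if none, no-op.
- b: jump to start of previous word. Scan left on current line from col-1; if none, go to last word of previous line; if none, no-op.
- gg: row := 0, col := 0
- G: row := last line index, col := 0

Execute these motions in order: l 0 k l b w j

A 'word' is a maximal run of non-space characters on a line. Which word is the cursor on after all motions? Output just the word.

Answer: gold

Derivation:
After 1 (l): row=0 col=1 char='i'
After 2 (0): row=0 col=0 char='b'
After 3 (k): row=0 col=0 char='b'
After 4 (l): row=0 col=1 char='i'
After 5 (b): row=0 col=0 char='b'
After 6 (w): row=0 col=5 char='l'
After 7 (j): row=1 col=5 char='g'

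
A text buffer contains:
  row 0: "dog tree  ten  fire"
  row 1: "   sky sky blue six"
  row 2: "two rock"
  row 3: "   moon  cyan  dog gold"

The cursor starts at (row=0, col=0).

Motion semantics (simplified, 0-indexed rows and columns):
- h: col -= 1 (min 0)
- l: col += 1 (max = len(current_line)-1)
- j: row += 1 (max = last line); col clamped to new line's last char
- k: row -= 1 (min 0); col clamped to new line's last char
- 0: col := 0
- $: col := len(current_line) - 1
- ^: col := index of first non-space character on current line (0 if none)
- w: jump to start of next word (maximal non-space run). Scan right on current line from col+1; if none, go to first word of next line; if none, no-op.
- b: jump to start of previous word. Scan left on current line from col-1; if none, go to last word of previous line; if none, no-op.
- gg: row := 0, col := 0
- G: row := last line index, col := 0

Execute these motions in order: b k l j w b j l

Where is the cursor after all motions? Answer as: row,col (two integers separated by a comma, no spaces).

After 1 (b): row=0 col=0 char='d'
After 2 (k): row=0 col=0 char='d'
After 3 (l): row=0 col=1 char='o'
After 4 (j): row=1 col=1 char='_'
After 5 (w): row=1 col=3 char='s'
After 6 (b): row=0 col=15 char='f'
After 7 (j): row=1 col=15 char='_'
After 8 (l): row=1 col=16 char='s'

Answer: 1,16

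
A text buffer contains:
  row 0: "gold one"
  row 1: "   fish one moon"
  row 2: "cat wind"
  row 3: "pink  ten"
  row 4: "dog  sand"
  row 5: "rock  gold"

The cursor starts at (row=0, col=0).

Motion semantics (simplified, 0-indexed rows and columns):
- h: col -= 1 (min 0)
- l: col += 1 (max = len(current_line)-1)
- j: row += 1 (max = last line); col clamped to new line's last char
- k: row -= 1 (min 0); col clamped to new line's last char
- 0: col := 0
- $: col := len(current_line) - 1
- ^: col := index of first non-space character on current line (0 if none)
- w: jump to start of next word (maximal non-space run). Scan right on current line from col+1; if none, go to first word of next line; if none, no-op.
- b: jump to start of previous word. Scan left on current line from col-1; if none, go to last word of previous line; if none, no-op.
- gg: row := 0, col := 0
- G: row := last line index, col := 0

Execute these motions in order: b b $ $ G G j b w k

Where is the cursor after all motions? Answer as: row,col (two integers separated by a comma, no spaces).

Answer: 4,0

Derivation:
After 1 (b): row=0 col=0 char='g'
After 2 (b): row=0 col=0 char='g'
After 3 ($): row=0 col=7 char='e'
After 4 ($): row=0 col=7 char='e'
After 5 (G): row=5 col=0 char='r'
After 6 (G): row=5 col=0 char='r'
After 7 (j): row=5 col=0 char='r'
After 8 (b): row=4 col=5 char='s'
After 9 (w): row=5 col=0 char='r'
After 10 (k): row=4 col=0 char='d'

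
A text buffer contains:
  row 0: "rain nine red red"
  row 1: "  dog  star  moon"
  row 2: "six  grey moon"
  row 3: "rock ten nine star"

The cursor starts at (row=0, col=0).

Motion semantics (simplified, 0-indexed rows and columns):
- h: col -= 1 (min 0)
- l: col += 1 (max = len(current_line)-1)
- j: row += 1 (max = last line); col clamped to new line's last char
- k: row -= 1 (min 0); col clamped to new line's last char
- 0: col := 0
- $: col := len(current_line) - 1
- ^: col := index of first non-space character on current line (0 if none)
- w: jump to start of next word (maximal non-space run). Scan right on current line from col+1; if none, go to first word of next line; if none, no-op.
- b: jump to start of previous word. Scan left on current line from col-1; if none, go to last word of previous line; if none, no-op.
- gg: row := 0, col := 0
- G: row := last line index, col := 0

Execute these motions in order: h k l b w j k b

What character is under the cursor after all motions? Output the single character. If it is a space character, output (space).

Answer: r

Derivation:
After 1 (h): row=0 col=0 char='r'
After 2 (k): row=0 col=0 char='r'
After 3 (l): row=0 col=1 char='a'
After 4 (b): row=0 col=0 char='r'
After 5 (w): row=0 col=5 char='n'
After 6 (j): row=1 col=5 char='_'
After 7 (k): row=0 col=5 char='n'
After 8 (b): row=0 col=0 char='r'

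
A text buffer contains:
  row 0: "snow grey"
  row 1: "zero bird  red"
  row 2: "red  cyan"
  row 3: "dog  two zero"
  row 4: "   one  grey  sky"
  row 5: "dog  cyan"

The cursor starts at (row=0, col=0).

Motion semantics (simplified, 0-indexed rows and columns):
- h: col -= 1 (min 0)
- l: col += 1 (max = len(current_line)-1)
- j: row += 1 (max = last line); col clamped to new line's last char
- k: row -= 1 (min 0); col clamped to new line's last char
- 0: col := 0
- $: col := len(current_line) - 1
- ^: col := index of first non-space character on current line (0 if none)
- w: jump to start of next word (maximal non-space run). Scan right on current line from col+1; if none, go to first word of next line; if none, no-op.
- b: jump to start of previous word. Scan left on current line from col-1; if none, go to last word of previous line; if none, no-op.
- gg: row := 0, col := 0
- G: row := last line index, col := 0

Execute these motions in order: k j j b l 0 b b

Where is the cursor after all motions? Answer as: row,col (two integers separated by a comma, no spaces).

Answer: 0,0

Derivation:
After 1 (k): row=0 col=0 char='s'
After 2 (j): row=1 col=0 char='z'
After 3 (j): row=2 col=0 char='r'
After 4 (b): row=1 col=11 char='r'
After 5 (l): row=1 col=12 char='e'
After 6 (0): row=1 col=0 char='z'
After 7 (b): row=0 col=5 char='g'
After 8 (b): row=0 col=0 char='s'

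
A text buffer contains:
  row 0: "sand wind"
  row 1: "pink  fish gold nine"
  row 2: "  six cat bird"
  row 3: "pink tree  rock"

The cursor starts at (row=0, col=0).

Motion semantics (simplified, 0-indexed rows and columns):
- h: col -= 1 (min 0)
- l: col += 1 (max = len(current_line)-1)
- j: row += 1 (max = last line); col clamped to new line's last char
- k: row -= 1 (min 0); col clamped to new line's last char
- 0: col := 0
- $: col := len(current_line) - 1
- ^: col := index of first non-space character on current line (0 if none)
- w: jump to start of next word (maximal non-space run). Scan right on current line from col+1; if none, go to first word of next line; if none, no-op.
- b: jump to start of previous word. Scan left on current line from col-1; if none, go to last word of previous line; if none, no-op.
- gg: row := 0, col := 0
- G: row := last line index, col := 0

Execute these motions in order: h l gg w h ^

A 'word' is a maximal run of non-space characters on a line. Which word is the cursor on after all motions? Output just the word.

After 1 (h): row=0 col=0 char='s'
After 2 (l): row=0 col=1 char='a'
After 3 (gg): row=0 col=0 char='s'
After 4 (w): row=0 col=5 char='w'
After 5 (h): row=0 col=4 char='_'
After 6 (^): row=0 col=0 char='s'

Answer: sand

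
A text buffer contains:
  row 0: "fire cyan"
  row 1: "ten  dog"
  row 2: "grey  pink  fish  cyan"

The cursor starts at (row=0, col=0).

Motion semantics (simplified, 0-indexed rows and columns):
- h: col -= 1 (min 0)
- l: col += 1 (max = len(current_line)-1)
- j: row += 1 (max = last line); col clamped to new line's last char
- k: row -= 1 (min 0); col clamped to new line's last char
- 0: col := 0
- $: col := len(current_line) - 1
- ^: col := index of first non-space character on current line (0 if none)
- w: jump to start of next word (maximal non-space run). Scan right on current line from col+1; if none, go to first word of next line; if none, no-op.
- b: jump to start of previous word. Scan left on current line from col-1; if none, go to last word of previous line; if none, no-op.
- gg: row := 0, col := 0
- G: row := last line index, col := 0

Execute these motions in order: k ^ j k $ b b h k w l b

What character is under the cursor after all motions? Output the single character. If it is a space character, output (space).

After 1 (k): row=0 col=0 char='f'
After 2 (^): row=0 col=0 char='f'
After 3 (j): row=1 col=0 char='t'
After 4 (k): row=0 col=0 char='f'
After 5 ($): row=0 col=8 char='n'
After 6 (b): row=0 col=5 char='c'
After 7 (b): row=0 col=0 char='f'
After 8 (h): row=0 col=0 char='f'
After 9 (k): row=0 col=0 char='f'
After 10 (w): row=0 col=5 char='c'
After 11 (l): row=0 col=6 char='y'
After 12 (b): row=0 col=5 char='c'

Answer: c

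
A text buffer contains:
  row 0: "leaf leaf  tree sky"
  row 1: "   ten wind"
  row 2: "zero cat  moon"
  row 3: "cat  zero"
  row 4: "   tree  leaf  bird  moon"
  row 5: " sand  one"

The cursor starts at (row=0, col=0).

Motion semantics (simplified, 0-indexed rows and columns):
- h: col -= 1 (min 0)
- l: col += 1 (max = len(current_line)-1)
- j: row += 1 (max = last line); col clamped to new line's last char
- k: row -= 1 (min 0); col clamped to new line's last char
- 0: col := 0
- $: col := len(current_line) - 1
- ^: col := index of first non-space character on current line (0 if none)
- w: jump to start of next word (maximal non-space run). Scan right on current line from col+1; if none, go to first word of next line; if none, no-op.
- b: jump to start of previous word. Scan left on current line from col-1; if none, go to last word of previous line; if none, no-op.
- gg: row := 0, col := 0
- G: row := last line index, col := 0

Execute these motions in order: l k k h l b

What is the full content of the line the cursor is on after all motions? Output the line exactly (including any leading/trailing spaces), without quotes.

After 1 (l): row=0 col=1 char='e'
After 2 (k): row=0 col=1 char='e'
After 3 (k): row=0 col=1 char='e'
After 4 (h): row=0 col=0 char='l'
After 5 (l): row=0 col=1 char='e'
After 6 (b): row=0 col=0 char='l'

Answer: leaf leaf  tree sky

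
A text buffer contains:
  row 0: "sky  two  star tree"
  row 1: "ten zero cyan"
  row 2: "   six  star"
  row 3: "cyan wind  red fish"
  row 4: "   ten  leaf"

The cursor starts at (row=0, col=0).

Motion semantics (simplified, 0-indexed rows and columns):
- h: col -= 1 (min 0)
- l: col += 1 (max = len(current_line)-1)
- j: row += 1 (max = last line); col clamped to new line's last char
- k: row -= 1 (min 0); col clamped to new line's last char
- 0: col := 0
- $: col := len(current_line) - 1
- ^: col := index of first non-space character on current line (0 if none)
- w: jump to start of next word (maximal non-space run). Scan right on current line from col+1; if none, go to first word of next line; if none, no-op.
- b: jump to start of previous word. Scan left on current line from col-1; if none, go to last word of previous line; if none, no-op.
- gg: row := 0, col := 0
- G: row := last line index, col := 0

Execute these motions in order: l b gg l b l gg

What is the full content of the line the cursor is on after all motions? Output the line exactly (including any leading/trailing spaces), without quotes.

Answer: sky  two  star tree

Derivation:
After 1 (l): row=0 col=1 char='k'
After 2 (b): row=0 col=0 char='s'
After 3 (gg): row=0 col=0 char='s'
After 4 (l): row=0 col=1 char='k'
After 5 (b): row=0 col=0 char='s'
After 6 (l): row=0 col=1 char='k'
After 7 (gg): row=0 col=0 char='s'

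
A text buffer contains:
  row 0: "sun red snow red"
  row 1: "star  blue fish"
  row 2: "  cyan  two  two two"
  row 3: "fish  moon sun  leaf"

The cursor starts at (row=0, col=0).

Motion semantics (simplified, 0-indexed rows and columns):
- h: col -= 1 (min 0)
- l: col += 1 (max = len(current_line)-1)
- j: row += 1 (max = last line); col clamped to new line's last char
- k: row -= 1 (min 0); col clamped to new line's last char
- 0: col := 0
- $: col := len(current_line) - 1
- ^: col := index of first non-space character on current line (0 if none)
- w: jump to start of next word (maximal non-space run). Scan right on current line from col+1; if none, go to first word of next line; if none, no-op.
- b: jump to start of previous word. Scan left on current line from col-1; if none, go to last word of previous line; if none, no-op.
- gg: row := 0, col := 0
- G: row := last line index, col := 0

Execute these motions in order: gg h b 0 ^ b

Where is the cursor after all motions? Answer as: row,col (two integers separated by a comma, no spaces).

After 1 (gg): row=0 col=0 char='s'
After 2 (h): row=0 col=0 char='s'
After 3 (b): row=0 col=0 char='s'
After 4 (0): row=0 col=0 char='s'
After 5 (^): row=0 col=0 char='s'
After 6 (b): row=0 col=0 char='s'

Answer: 0,0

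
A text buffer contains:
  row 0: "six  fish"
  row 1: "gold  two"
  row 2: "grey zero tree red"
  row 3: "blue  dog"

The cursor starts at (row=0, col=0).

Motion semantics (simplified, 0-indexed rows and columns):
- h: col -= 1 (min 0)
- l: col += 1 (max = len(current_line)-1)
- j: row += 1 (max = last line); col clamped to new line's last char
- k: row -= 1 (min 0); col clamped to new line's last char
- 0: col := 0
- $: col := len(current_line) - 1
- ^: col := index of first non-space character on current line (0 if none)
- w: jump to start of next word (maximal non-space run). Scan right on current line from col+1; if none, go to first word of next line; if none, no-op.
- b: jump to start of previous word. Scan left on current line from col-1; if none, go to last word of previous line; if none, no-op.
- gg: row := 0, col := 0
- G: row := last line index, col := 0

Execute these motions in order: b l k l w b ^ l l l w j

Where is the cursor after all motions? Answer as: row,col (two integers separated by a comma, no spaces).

Answer: 1,5

Derivation:
After 1 (b): row=0 col=0 char='s'
After 2 (l): row=0 col=1 char='i'
After 3 (k): row=0 col=1 char='i'
After 4 (l): row=0 col=2 char='x'
After 5 (w): row=0 col=5 char='f'
After 6 (b): row=0 col=0 char='s'
After 7 (^): row=0 col=0 char='s'
After 8 (l): row=0 col=1 char='i'
After 9 (l): row=0 col=2 char='x'
After 10 (l): row=0 col=3 char='_'
After 11 (w): row=0 col=5 char='f'
After 12 (j): row=1 col=5 char='_'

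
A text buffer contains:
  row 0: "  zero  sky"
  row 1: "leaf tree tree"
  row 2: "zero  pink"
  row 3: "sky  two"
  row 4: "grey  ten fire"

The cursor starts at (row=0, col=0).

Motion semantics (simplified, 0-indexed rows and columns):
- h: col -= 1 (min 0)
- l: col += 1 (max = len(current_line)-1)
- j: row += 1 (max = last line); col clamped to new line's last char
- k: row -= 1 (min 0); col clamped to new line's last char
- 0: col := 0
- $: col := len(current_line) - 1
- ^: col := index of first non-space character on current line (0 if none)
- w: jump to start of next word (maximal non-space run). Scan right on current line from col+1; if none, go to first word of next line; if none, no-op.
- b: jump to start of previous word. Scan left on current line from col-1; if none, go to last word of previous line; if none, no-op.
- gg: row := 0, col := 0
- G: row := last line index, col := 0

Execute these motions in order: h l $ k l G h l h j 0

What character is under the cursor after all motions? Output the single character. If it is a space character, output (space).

Answer: g

Derivation:
After 1 (h): row=0 col=0 char='_'
After 2 (l): row=0 col=1 char='_'
After 3 ($): row=0 col=10 char='y'
After 4 (k): row=0 col=10 char='y'
After 5 (l): row=0 col=10 char='y'
After 6 (G): row=4 col=0 char='g'
After 7 (h): row=4 col=0 char='g'
After 8 (l): row=4 col=1 char='r'
After 9 (h): row=4 col=0 char='g'
After 10 (j): row=4 col=0 char='g'
After 11 (0): row=4 col=0 char='g'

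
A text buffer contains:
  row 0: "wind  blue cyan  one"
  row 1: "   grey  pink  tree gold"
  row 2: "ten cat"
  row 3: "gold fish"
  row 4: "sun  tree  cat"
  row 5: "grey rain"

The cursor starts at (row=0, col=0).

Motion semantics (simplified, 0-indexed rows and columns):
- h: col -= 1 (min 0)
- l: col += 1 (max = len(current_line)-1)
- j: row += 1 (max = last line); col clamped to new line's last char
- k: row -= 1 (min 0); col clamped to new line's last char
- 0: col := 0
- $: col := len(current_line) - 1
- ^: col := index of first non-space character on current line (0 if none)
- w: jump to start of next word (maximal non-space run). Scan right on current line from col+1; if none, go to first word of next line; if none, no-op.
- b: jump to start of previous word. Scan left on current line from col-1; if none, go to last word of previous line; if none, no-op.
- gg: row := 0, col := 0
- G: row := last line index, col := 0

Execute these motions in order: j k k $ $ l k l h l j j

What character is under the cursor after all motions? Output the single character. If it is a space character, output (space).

Answer: t

Derivation:
After 1 (j): row=1 col=0 char='_'
After 2 (k): row=0 col=0 char='w'
After 3 (k): row=0 col=0 char='w'
After 4 ($): row=0 col=19 char='e'
After 5 ($): row=0 col=19 char='e'
After 6 (l): row=0 col=19 char='e'
After 7 (k): row=0 col=19 char='e'
After 8 (l): row=0 col=19 char='e'
After 9 (h): row=0 col=18 char='n'
After 10 (l): row=0 col=19 char='e'
After 11 (j): row=1 col=19 char='_'
After 12 (j): row=2 col=6 char='t'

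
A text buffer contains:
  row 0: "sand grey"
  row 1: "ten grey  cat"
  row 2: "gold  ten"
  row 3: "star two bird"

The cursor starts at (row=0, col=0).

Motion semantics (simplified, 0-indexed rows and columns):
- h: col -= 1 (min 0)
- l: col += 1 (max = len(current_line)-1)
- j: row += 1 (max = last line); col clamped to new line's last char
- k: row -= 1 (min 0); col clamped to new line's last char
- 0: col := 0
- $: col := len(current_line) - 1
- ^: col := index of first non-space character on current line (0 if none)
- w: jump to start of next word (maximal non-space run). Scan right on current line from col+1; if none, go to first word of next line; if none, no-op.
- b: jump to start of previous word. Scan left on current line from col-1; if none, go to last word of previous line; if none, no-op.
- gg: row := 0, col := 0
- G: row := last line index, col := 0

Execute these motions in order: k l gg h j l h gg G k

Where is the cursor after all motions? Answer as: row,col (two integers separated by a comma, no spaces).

Answer: 2,0

Derivation:
After 1 (k): row=0 col=0 char='s'
After 2 (l): row=0 col=1 char='a'
After 3 (gg): row=0 col=0 char='s'
After 4 (h): row=0 col=0 char='s'
After 5 (j): row=1 col=0 char='t'
After 6 (l): row=1 col=1 char='e'
After 7 (h): row=1 col=0 char='t'
After 8 (gg): row=0 col=0 char='s'
After 9 (G): row=3 col=0 char='s'
After 10 (k): row=2 col=0 char='g'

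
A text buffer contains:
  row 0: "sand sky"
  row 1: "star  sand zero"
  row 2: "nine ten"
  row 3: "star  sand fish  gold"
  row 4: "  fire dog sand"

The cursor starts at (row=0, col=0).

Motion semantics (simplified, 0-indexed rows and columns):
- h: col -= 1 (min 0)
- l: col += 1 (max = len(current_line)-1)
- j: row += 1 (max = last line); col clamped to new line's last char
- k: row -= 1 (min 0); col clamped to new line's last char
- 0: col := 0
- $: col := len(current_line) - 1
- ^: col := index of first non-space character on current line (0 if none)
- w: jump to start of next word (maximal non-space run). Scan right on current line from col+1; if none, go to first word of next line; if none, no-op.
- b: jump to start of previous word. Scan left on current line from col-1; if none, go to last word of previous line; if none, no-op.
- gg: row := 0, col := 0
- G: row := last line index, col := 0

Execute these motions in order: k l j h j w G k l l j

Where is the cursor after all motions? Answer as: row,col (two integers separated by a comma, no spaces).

After 1 (k): row=0 col=0 char='s'
After 2 (l): row=0 col=1 char='a'
After 3 (j): row=1 col=1 char='t'
After 4 (h): row=1 col=0 char='s'
After 5 (j): row=2 col=0 char='n'
After 6 (w): row=2 col=5 char='t'
After 7 (G): row=4 col=0 char='_'
After 8 (k): row=3 col=0 char='s'
After 9 (l): row=3 col=1 char='t'
After 10 (l): row=3 col=2 char='a'
After 11 (j): row=4 col=2 char='f'

Answer: 4,2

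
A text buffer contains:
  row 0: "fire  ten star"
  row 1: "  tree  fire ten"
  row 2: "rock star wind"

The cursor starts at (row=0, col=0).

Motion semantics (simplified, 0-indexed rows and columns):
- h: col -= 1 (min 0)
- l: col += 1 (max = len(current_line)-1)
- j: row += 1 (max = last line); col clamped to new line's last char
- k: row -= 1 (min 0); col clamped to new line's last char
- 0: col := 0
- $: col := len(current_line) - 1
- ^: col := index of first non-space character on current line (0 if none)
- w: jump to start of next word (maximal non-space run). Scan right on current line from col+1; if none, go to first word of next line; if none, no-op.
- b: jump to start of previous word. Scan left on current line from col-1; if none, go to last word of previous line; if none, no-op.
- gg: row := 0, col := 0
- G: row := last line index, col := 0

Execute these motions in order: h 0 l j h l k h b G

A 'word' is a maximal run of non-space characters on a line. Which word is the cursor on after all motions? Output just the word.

After 1 (h): row=0 col=0 char='f'
After 2 (0): row=0 col=0 char='f'
After 3 (l): row=0 col=1 char='i'
After 4 (j): row=1 col=1 char='_'
After 5 (h): row=1 col=0 char='_'
After 6 (l): row=1 col=1 char='_'
After 7 (k): row=0 col=1 char='i'
After 8 (h): row=0 col=0 char='f'
After 9 (b): row=0 col=0 char='f'
After 10 (G): row=2 col=0 char='r'

Answer: rock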